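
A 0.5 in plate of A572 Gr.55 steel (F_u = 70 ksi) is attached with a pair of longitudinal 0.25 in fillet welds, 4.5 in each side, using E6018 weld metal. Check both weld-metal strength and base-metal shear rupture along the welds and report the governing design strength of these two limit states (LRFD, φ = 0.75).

φR_n ≈ 43 kips (weld metal governs)

E60XX → F_EXX = 60 ksi.
t_e = 0.707 × 0.25 = 0.1767 in; L = 9 in.
Weld metal: φR_n = 0.75 × 0.6 × 60 × 0.1767 × 9 = 42.95 kips.
Base metal (shear rupture): φR_n = 0.75 × 0.6 × 70 × 0.5 × 9 = 141.8 kips.
Governing: weld metal.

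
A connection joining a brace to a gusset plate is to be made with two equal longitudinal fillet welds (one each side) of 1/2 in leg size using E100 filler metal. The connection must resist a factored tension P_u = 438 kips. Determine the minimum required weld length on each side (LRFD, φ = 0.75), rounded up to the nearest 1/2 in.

E100XX → F_EXX = 100 ksi.
Throat t_e = 0.707 × 0.5 = 0.3535 in.
φr_n = 0.75 × 0.6 × 100 × 0.3535 = 15.91 kips/in.
L_req = P_u / φr_n = 438 / 15.91 = 27.53 in total.
Per side: 27.53 / 2 = 13.77 in.
Round up → use L = 14 in on each side.

L = 14 in on each side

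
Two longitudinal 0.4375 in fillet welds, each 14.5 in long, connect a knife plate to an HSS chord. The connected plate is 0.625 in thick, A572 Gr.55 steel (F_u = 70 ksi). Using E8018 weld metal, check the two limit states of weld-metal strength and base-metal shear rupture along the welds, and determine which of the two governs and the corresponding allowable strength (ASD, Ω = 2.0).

R_n/Ω ≈ 215 kip (weld metal governs)

E80XX → F_EXX = 80 ksi.
t_e = 0.707 × 0.4375 = 0.3093 in; L = 29 in.
Weld metal: R_n/Ω = (1/2.0) × 0.6 × 80 × 0.3093 × 29 = 215.3 kip.
Base metal (shear rupture): R_n/Ω = (1/2.0) × 0.6 × 70 × 0.625 × 29 = 380.6 kip.
Governing: weld metal.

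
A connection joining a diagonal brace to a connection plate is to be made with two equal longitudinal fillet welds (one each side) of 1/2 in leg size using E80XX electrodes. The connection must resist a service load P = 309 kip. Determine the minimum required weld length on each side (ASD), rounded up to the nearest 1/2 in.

L = 18.5 in on each side

E80XX → F_EXX = 80 ksi.
Throat t_e = 0.707 × 0.5 = 0.3535 in.
r_n/Ω = (0.6 × 80 × 0.3535) / 2.0 = 8.484 kip/in.
L_req = P / (r_n/Ω) = 309 / 8.484 = 36.42 in total.
Per side: 36.42 / 2 = 18.21 in.
Round up → use L = 18.5 in on each side.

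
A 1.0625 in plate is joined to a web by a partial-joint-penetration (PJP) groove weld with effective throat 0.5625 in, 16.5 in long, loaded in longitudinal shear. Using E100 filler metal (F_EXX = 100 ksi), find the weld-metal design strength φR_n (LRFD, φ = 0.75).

Effective throat (given) t_e = 0.5625 in.
A_we = 0.5625 × 16.5 = 9.281 in².
F_nw = 0.6 F_EXX = 60 ksi.
φR_n = 0.75 × 60 × 9.281 = 417.7 kips.

φR_n ≈ 418 kips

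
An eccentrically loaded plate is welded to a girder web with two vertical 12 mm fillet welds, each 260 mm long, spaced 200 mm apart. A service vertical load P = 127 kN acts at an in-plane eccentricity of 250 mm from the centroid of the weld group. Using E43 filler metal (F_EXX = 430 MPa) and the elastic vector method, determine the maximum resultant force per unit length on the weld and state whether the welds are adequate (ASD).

Total weld length L_w = 520 mm. Treat welds as unit-width lines.
Polar moment about centroid: J = 2[d³/12 + d(b/2)²] = 2[260³/12 + 260×100²] = 8129000 mm³.
Direct shear f_v = P/L_w = 127×10³ / 520 = 244.2 N/mm (vertical).
Torsion M = P·e = 127×10³ × 250 = 31750000 N·mm.
Critical point at (x, y) = (100, 130) from centroid. f_tx = M·y/J = 507.7 N/mm; f_ty = M·x/J = 390.6 N/mm.
Resultant f_max = √[f_tx² + (f_v + f_ty)²] = √[507.7² + (244.2 + 390.6)²] = 812.9 N/mm.
Capacity per unit length: r_n/Ω = (1/2.0) × 0.6 × 430 × (0.707 × 12) = 1094 N/mm.
812.9 ≤ 1094 → adequate.

f_max ≈ 813 N/mm; adequate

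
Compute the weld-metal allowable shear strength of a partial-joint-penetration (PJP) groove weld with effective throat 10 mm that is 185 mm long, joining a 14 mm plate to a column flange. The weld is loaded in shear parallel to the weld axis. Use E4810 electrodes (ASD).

E48XX → F_EXX = 480 MPa.
Effective throat (given) t_e = 10 mm.
A_we = 10 × 185 = 1850 mm².
F_nw = 0.6 F_EXX = 288 MPa.
R_n/Ω = (288 × 1850) / 2.0 × 10⁻³ = 266.4 kN.

R_n/Ω ≈ 266 kN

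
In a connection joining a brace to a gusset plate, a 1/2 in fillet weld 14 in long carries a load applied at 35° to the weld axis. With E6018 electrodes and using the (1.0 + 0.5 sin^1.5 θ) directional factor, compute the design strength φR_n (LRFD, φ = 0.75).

E60XX → F_EXX = 60 ksi.
t_e = 0.707 × 0.5 = 0.3535 in; A_we = 0.3535 × 14 = 4.949 in².
Directional factor: 1.0 + 0.5 sin^1.5(35°) = 1.217.
F_nw = 0.6 × 60 × 1.217 = 43.82 ksi.
φR_n = 0.75 × 43.82 × 4.949 = 162.6 kips.

φR_n ≈ 163 kips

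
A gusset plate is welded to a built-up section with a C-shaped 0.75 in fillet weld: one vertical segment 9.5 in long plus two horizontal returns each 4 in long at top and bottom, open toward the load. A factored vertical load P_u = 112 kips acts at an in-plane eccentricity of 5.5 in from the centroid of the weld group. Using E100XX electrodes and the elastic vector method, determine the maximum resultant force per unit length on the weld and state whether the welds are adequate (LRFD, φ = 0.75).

E100XX → F_EXX = 100 ksi.
Total weld length L_w = 17.5 in. Treat welds as unit-width lines.
Centroid: x̄ = 2×4×2 / 17.5 = 0.9143 in from the vertical weld.
Polar moment about centroid: J = I_x + I_y = [9.5³/12 + 2×4×4.75²] + [9.5×0.9143² + 2(4³/12 + 4×1.086²)] = 280 in³.
Direct shear f_v = P/L_w = 112 / 17.5 = 6.4 kip/in (vertical).
Torsion M = P·e = 112 × 5.5 = 616 kip·in.
Critical point at (x, y) = (3.086, 4.75) from centroid. f_tx = M·y/J = 10.45 kip/in; f_ty = M·x/J = 6.789 kip/in.
Resultant f_max = √[f_tx² + (f_v + f_ty)²] = √[10.45² + (6.4 + 6.789)²] = 16.83 kip/in.
Capacity per unit length: φr_n = 0.75 × 0.6 × 100 × (0.707 × 0.75) = 23.86 kip/in.
16.83 ≤ 23.86 → adequate.

f_max ≈ 16.8 kip/in; adequate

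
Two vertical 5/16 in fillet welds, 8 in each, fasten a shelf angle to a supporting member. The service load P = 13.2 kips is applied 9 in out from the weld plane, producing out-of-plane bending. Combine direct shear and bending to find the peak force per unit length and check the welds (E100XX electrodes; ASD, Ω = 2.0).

E100XX → F_EXX = 100 ksi.
L_w = 2 × 8 = 16 in; section modulus (unit throat) S = 2 × L²/6 = 21.33 in².
Direct shear f_v = P/L_w = 13.2/16 = 0.825 kip/in.
Moment M = P × e = 13.2 × 9 = 118.8 kip·in; bending f_b = M/S = 5.569 kip/in.
f_max = √(f_v² + f_b²) = √(0.825² + 5.569²) = 5.63 kip/in.
r_n/Ω = (1/2.0) × 0.6 × 100 × (0.707 × 0.3125) = 6.628 kip/in → adequate.

f_max ≈ 5.63 kip/in; adequate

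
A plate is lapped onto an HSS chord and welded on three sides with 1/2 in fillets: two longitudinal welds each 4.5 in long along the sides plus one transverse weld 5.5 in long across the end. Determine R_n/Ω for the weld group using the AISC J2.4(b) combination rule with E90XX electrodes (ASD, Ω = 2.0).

E90XX → F_EXX = 90 ksi.
t_e = 0.707 × 0.5 = 0.3535 in.
R_nwl = 0.6 × 90 × 0.3535 × 9 = 171.8 kip (longitudinal, 2 welds).
R_nwt = 0.6 × 90 × 0.3535 × 5.5 = 105 kip (transverse, base value).
(i) R_nwl + R_nwt = 276.8 kip; (ii) 0.85 R_nwl + 1.5 R_nwt = 303.5 kip.
R_n = max = 303.5 kip [governs: (ii)]; R_n/Ω = 151.8 kip.

R_n/Ω ≈ 152 kip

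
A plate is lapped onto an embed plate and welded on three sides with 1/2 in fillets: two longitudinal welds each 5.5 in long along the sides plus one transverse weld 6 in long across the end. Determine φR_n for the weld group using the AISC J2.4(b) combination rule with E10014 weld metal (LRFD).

E100XX → F_EXX = 100 ksi.
t_e = 0.707 × 0.5 = 0.3535 in.
R_nwl = 0.6 × 100 × 0.3535 × 11 = 233.3 kips (longitudinal, 2 welds).
R_nwt = 0.6 × 100 × 0.3535 × 6 = 127.3 kips (transverse, base value).
(i) R_nwl + R_nwt = 360.6 kips; (ii) 0.85 R_nwl + 1.5 R_nwt = 389.2 kips.
R_n = max = 389.2 kips [governs: (ii)]; φR_n = 291.9 kips.

φR_n ≈ 292 kips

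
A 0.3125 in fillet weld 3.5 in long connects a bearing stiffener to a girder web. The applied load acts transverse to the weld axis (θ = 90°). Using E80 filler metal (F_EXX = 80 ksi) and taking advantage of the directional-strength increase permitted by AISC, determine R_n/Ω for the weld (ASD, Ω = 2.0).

t_e = 0.707 × 0.3125 = 0.2209 in; A_we = 0.2209 × 3.5 = 0.7733 in².
Directional factor: 1.0 + 0.5 sin^1.5(90°) = 1.5.
F_nw = 0.6 × 80 × 1.5 = 72 ksi.
R_n/Ω = (72 × 0.7733) / 2.0 = 27.84 kip.

R_n/Ω ≈ 27.8 kip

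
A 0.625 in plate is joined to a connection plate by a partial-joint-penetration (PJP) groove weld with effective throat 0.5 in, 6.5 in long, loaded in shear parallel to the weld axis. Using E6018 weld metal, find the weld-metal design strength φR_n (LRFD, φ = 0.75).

φR_n ≈ 87.8 kip

E60XX → F_EXX = 60 ksi.
Effective throat (given) t_e = 0.5 in.
A_we = 0.5 × 6.5 = 3.25 in².
F_nw = 0.6 F_EXX = 36 ksi.
φR_n = 0.75 × 36 × 3.25 = 87.75 kip.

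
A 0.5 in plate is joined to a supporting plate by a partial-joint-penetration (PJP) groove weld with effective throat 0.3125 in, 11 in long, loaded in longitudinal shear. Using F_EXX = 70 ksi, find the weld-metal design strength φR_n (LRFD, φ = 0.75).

φR_n ≈ 108 kips

Effective throat (given) t_e = 0.3125 in.
A_we = 0.3125 × 11 = 3.438 in².
F_nw = 0.6 F_EXX = 42 ksi.
φR_n = 0.75 × 42 × 3.438 = 108.3 kips.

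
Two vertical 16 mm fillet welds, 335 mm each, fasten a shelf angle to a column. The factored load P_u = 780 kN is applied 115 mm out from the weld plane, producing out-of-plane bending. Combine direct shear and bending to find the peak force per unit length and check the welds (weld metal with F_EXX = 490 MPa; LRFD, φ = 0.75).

L_w = 2 × 335 = 670 mm; section modulus (unit throat) S = 2 × L²/6 = 37410 mm².
Direct shear f_v = P/L_w = 780×10³/670 = 1164 N/mm.
Moment M = P × e = 780×10³ × 115 = 89700000 N·mm; bending f_b = M/S = 2398 N/mm.
f_max = √(f_v² + f_b²) = √(1164² + 2398²) = 2666 N/mm.
φr_n = 0.75 × 0.6 × 490 × (0.707 × 16) = 2494 N/mm → NOT adequate.

f_max ≈ 2670 N/mm; NOT adequate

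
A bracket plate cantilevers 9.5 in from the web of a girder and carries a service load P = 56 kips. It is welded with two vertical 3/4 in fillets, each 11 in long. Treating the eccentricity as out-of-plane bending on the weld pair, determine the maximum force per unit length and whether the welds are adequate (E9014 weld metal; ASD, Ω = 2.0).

f_max ≈ 13.4 kip/in; adequate

E90XX → F_EXX = 90 ksi.
L_w = 2 × 11 = 22 in; section modulus (unit throat) S = 2 × L²/6 = 40.33 in².
Direct shear f_v = P/L_w = 56/22 = 2.545 kip/in.
Moment M = P × e = 56 × 9.5 = 532 kip·in; bending f_b = M/S = 13.19 kip/in.
f_max = √(f_v² + f_b²) = √(2.545² + 13.19²) = 13.43 kip/in.
r_n/Ω = (1/2.0) × 0.6 × 90 × (0.707 × 0.75) = 14.32 kip/in → adequate.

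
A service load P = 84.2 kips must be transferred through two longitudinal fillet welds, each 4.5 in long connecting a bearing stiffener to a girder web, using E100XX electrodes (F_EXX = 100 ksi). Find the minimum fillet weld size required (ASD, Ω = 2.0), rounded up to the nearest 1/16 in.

Total weld length L = 9 in.
Required throat t_e = P × Ω / (0.6 F_EXX × L) = 84.2 × 2.0 / (0.6 × 100 × 9) = 0.3119 in.
Required leg w = t_e / 0.707 = 0.4411 in → use 1/2 in.

w = 1/2 in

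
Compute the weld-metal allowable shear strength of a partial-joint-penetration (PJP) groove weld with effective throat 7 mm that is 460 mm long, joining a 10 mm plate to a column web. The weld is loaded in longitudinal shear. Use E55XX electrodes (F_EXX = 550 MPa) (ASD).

Effective throat (given) t_e = 7 mm.
A_we = 7 × 460 = 3220 mm².
F_nw = 0.6 F_EXX = 330 MPa.
R_n/Ω = (330 × 3220) / 2.0 × 10⁻³ = 531.3 kN.

R_n/Ω ≈ 531 kN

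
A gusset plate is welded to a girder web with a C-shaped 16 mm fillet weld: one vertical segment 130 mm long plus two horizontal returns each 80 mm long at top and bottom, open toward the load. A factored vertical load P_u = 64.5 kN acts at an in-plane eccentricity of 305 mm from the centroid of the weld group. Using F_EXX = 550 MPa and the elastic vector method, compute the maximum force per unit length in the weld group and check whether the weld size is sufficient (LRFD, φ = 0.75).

f_max ≈ 1770 N/mm; adequate

Total weld length L_w = 290 mm. Treat welds as unit-width lines.
Centroid: x̄ = 2×80×40 / 290 = 22.07 mm from the vertical weld.
Polar moment about centroid: J = I_x + I_y = [130³/12 + 2×80×65²] + [130×22.07² + 2(80³/12 + 80×17.93²)] = 1059000 mm³.
Direct shear f_v = P/L_w = 64.5×10³ / 290 = 222.4 N/mm (vertical).
Torsion M = P·e = 64.5×10³ × 305 = 19672000 N·mm.
Critical point at (x, y) = (57.93, 65) from centroid. f_tx = M·y/J = 1207 N/mm; f_ty = M·x/J = 1076 N/mm.
Resultant f_max = √[f_tx² + (f_v + f_ty)²] = √[1207² + (222.4 + 1076)²] = 1773 N/mm.
Capacity per unit length: φr_n = 0.75 × 0.6 × 550 × (0.707 × 16) = 2800 N/mm.
1773 ≤ 2800 → adequate.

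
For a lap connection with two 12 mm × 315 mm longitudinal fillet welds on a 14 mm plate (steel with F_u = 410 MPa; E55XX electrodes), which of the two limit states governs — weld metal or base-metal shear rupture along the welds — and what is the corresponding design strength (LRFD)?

E55XX → F_EXX = 550 MPa.
t_e = 0.707 × 12 = 8.484 mm; L = 630 mm.
Weld metal: φR_n = 0.75 × 0.6 × 550 × 8.484 × 630 × 10⁻³ = 1323 kN.
Base metal (shear rupture): φR_n = 0.75 × 0.6 × 410 × 14 × 630 × 10⁻³ = 1627 kN.
Governing: weld metal.

φR_n ≈ 1320 kN (weld metal governs)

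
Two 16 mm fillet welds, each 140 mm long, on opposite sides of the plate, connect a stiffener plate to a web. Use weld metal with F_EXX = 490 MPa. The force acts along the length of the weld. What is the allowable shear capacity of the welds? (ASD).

R_n/Ω ≈ 466 kN

Effective throat t_e = 0.707 × 16 = 11.31 mm.
Total length L = 280 mm; A_we = 11.31 × 280 = 3167 mm².
F_nw = 0.6 F_EXX = 0.6 × 490 = 294 MPa.
R_n = 294 × 3167 × 10⁻³ = 931.2 kN; R_n/Ω = 931.2/2.0 = 465.6 kN.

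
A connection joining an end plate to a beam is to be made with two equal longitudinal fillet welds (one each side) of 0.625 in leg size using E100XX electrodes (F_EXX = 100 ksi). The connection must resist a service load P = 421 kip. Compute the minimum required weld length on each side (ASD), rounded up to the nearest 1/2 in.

Throat t_e = 0.707 × 0.625 = 0.4419 in.
r_n/Ω = (0.6 × 100 × 0.4419) / 2.0 = 13.26 kip/in.
L_req = P / (r_n/Ω) = 421 / 13.26 = 31.76 in total.
Per side: 31.76 / 2 = 15.88 in.
Round up → use L = 16 in on each side.

L = 16 in on each side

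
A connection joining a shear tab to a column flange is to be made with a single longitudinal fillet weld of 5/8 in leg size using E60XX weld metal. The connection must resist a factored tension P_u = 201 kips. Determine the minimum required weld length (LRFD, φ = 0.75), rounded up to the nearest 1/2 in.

E60XX → F_EXX = 60 ksi.
Throat t_e = 0.707 × 0.625 = 0.4419 in.
φr_n = 0.75 × 0.6 × 60 × 0.4419 = 11.93 kips/in.
L_req = P_u / φr_n = 201 / 11.93 = 16.85 in total.
Round up → use L = 17 in.

L = 17 in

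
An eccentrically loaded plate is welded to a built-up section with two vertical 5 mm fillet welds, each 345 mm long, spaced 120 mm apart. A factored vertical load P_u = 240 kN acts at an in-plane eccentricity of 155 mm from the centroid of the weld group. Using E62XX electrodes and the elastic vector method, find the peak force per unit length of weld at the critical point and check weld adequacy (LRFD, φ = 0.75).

E62XX → F_EXX = 620 MPa.
Total weld length L_w = 690 mm. Treat welds as unit-width lines.
Polar moment about centroid: J = 2[d³/12 + d(b/2)²] = 2[345³/12 + 345×60²] = 9328000 mm³.
Direct shear f_v = P/L_w = 240×10³ / 690 = 347.8 N/mm (vertical).
Torsion M = P·e = 240×10³ × 155 = 37200000 N·mm.
Critical point at (x, y) = (60, 172.5) from centroid. f_tx = M·y/J = 687.9 N/mm; f_ty = M·x/J = 239.3 N/mm.
Resultant f_max = √[f_tx² + (f_v + f_ty)²] = √[687.9² + (347.8 + 239.3)²] = 904.4 N/mm.
Capacity per unit length: φr_n = 0.75 × 0.6 × 620 × (0.707 × 5) = 986.3 N/mm.
904.4 ≤ 986.3 → adequate.

f_max ≈ 904 N/mm; adequate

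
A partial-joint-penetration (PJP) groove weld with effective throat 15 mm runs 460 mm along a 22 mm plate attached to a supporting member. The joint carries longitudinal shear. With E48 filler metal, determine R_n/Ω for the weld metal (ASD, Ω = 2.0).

E48XX → F_EXX = 480 MPa.
Effective throat (given) t_e = 15 mm.
A_we = 15 × 460 = 6900 mm².
F_nw = 0.6 F_EXX = 288 MPa.
R_n/Ω = (288 × 6900) / 2.0 × 10⁻³ = 993.6 kN.

R_n/Ω ≈ 994 kN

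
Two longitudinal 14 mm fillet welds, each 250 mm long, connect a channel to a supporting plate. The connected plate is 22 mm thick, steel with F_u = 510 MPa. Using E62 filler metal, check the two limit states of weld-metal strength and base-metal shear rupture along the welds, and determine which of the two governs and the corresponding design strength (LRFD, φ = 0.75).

E62XX → F_EXX = 620 MPa.
t_e = 0.707 × 14 = 9.898 mm; L = 500 mm.
Weld metal: φR_n = 0.75 × 0.6 × 620 × 9.898 × 500 × 10⁻³ = 1381 kN.
Base metal (shear rupture): φR_n = 0.75 × 0.6 × 510 × 22 × 500 × 10⁻³ = 2524 kN.
Governing: weld metal.

φR_n ≈ 1380 kN (weld metal governs)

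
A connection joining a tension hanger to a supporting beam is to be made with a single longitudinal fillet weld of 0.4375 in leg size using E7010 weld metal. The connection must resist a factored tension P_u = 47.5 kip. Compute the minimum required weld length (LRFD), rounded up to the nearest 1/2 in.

L = 5 in

E70XX → F_EXX = 70 ksi.
Throat t_e = 0.707 × 0.4375 = 0.3093 in.
φr_n = 0.75 × 0.6 × 70 × 0.3093 = 9.743 kip/in.
L_req = P_u / φr_n = 47.5 / 9.743 = 4.875 in total.
Round up → use L = 5 in.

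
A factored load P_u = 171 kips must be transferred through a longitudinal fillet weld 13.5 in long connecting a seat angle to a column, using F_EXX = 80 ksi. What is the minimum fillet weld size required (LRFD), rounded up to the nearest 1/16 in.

Total weld length L = 13.5 in.
Required throat t_e = P_u / (φ × 0.6 F_EXX × L) = 171 / (0.75 × 0.6 × 80 × 13.5) = 0.3519 in.
Required leg w = t_e / 0.707 = 0.4977 in → use 1/2 in.

w = 1/2 in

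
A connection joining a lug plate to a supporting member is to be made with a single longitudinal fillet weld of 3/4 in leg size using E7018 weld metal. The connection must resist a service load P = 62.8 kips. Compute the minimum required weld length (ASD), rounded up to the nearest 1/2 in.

L = 6 in

E70XX → F_EXX = 70 ksi.
Throat t_e = 0.707 × 0.75 = 0.5302 in.
r_n/Ω = (0.6 × 70 × 0.5302) / 2.0 = 11.14 kip/in.
L_req = P / (r_n/Ω) = 62.8 / 11.14 = 5.64 in total.
Round up → use L = 6 in.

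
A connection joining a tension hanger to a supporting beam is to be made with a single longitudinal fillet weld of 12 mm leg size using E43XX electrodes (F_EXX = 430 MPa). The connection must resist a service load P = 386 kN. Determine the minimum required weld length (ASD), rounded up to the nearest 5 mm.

L = 355 mm

Throat t_e = 0.707 × 12 = 8.484 mm.
r_n/Ω = (0.6 × 430 × 8.484) / 2.0 = 1094 N/mm = 1.094 kN/mm.
L_req = P / (r_n/Ω) = 386 / 1.094 = 352.7 mm total.
Round up → use L = 355 mm.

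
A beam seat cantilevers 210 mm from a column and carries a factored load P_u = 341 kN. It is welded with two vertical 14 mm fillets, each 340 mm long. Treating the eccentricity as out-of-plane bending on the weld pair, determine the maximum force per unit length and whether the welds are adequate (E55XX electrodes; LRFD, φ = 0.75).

f_max ≈ 1920 N/mm; adequate

E55XX → F_EXX = 550 MPa.
L_w = 2 × 340 = 680 mm; section modulus (unit throat) S = 2 × L²/6 = 38530 mm².
Direct shear f_v = P/L_w = 341×10³/680 = 501.5 N/mm.
Moment M = P × e = 341×10³ × 210 = 71610000 N·mm; bending f_b = M/S = 1858 N/mm.
f_max = √(f_v² + f_b²) = √(501.5² + 1858²) = 1925 N/mm.
φr_n = 0.75 × 0.6 × 550 × (0.707 × 14) = 2450 N/mm → adequate.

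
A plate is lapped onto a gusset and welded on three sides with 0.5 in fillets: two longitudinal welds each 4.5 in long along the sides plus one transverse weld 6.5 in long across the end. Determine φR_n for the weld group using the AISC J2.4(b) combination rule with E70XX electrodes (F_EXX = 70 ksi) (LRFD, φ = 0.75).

t_e = 0.707 × 0.5 = 0.3535 in.
R_nwl = 0.6 × 70 × 0.3535 × 9 = 133.6 kip (longitudinal, 2 welds).
R_nwt = 0.6 × 70 × 0.3535 × 6.5 = 96.51 kip (transverse, base value).
(i) R_nwl + R_nwt = 230.1 kip; (ii) 0.85 R_nwl + 1.5 R_nwt = 258.3 kip.
R_n = max = 258.3 kip [governs: (ii)]; φR_n = 193.8 kip.

φR_n ≈ 194 kip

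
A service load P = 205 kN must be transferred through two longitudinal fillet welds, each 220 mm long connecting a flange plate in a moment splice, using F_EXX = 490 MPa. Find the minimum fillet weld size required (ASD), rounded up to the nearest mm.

w = 5 mm

Total weld length L = 440 mm.
Required throat t_e = P × Ω / (0.6 F_EXX × L) = 205 × 2.0 / (0.6 × 490 × 440 × 10⁻³) = 3.169 mm.
Required leg w = t_e / 0.707 = 4.483 mm → use 5 mm.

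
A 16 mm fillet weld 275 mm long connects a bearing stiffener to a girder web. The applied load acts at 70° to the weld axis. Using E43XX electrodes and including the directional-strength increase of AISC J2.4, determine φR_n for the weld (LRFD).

φR_n ≈ 876 kN

E43XX → F_EXX = 430 MPa.
t_e = 0.707 × 16 = 11.31 mm; A_we = 11.31 × 275 = 3111 mm².
Directional factor: 1.0 + 0.5 sin^1.5(70°) = 1.455.
F_nw = 0.6 × 430 × 1.455 = 375.5 MPa.
φR_n = 0.75 × 375.5 × 3111 × 10⁻³ = 876.1 kN.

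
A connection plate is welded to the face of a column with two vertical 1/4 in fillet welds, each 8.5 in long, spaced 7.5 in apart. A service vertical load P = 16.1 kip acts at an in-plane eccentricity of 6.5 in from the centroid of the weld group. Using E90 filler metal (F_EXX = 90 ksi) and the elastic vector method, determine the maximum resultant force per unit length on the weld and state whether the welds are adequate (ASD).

f_max ≈ 2.47 kip/in; adequate

Total weld length L_w = 17 in. Treat welds as unit-width lines.
Polar moment about centroid: J = 2[d³/12 + d(b/2)²] = 2[8.5³/12 + 8.5×3.75²] = 341.4 in³.
Direct shear f_v = P/L_w = 16.1 / 17 = 0.9471 kip/in (vertical).
Torsion M = P·e = 16.1 × 6.5 = 104.65 kip·in.
Critical point at (x, y) = (3.75, 4.25) from centroid. f_tx = M·y/J = 1.303 kip/in; f_ty = M·x/J = 1.149 kip/in.
Resultant f_max = √[f_tx² + (f_v + f_ty)²] = √[1.303² + (0.9471 + 1.149)²] = 2.468 kip/in.
Capacity per unit length: r_n/Ω = (1/2.0) × 0.6 × 90 × (0.707 × 0.25) = 4.772 kip/in.
2.468 ≤ 4.772 → adequate.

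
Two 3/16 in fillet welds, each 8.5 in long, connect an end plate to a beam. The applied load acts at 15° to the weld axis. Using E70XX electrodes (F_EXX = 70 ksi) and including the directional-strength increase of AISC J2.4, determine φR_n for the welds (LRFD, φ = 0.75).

φR_n ≈ 75.7 kips

t_e = 0.707 × 0.1875 = 0.1326 in; A_we = 0.1326 × 17 = 2.254 in².
Directional factor: 1.0 + 0.5 sin^1.5(15°) = 1.066.
F_nw = 0.6 × 70 × 1.066 = 44.77 ksi.
φR_n = 0.75 × 44.77 × 2.254 = 75.66 kips.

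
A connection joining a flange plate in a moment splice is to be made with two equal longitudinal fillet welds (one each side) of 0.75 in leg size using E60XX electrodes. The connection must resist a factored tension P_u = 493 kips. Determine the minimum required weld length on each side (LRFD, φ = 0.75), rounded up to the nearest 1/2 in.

E60XX → F_EXX = 60 ksi.
Throat t_e = 0.707 × 0.75 = 0.5302 in.
φr_n = 0.75 × 0.6 × 60 × 0.5302 = 14.32 kips/in.
L_req = P_u / φr_n = 493 / 14.32 = 34.44 in total.
Per side: 34.44 / 2 = 17.22 in.
Round up → use L = 17.5 in on each side.

L = 17.5 in on each side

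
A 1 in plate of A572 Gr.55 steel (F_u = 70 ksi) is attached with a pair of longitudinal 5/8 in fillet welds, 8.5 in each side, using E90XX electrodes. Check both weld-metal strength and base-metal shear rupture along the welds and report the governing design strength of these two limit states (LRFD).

φR_n ≈ 304 kips (weld metal governs)

E90XX → F_EXX = 90 ksi.
t_e = 0.707 × 0.625 = 0.4419 in; L = 17 in.
Weld metal: φR_n = 0.75 × 0.6 × 90 × 0.4419 × 17 = 304.2 kips.
Base metal (shear rupture): φR_n = 0.75 × 0.6 × 70 × 1 × 17 = 535.5 kips.
Governing: weld metal.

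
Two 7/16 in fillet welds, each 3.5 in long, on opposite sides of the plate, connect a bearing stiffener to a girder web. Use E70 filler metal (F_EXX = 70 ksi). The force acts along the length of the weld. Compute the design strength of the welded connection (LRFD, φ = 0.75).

φR_n ≈ 68.2 kips

Effective throat t_e = 0.707 × 0.4375 = 0.3093 in.
Total length L = 7 in; A_we = 0.3093 × 7 = 2.165 in².
F_nw = 0.6 F_EXX = 0.6 × 70 = 42 ksi.
φR_n = 0.75 × 42 × 2.165 = 68.2 kips.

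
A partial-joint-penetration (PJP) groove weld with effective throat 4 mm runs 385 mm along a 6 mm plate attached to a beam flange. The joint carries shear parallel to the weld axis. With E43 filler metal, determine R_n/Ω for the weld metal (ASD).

R_n/Ω ≈ 199 kN

E43XX → F_EXX = 430 MPa.
Effective throat (given) t_e = 4 mm.
A_we = 4 × 385 = 1540 mm².
F_nw = 0.6 F_EXX = 258 MPa.
R_n/Ω = (258 × 1540) / 2.0 × 10⁻³ = 198.7 kN.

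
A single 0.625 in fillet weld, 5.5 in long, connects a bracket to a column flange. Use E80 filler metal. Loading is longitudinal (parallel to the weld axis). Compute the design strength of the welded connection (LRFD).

φR_n ≈ 87.5 kips

E80XX → F_EXX = 80 ksi.
Effective throat t_e = 0.707 × 0.625 = 0.4419 in.
Total length L = 5.5 in; A_we = 0.4419 × 5.5 = 2.43 in².
F_nw = 0.6 F_EXX = 0.6 × 80 = 48 ksi.
φR_n = 0.75 × 48 × 2.43 = 87.49 kips.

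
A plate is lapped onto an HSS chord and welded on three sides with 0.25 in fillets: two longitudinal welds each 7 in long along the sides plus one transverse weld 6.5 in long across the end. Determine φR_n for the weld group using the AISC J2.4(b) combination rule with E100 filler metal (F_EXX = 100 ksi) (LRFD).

t_e = 0.707 × 0.25 = 0.1767 in.
R_nwl = 0.6 × 100 × 0.1767 × 14 = 148.5 kips (longitudinal, 2 welds).
R_nwt = 0.6 × 100 × 0.1767 × 6.5 = 68.93 kips (transverse, base value).
(i) R_nwl + R_nwt = 217.4 kips; (ii) 0.85 R_nwl + 1.5 R_nwt = 229.6 kips.
R_n = max = 229.6 kips [governs: (ii)]; φR_n = 172.2 kips.

φR_n ≈ 172 kips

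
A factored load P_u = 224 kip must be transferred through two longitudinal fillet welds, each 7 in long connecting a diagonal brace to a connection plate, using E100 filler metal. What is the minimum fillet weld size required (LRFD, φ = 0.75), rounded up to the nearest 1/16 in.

E100XX → F_EXX = 100 ksi.
Total weld length L = 14 in.
Required throat t_e = P_u / (φ × 0.6 F_EXX × L) = 224 / (0.75 × 0.6 × 100 × 14) = 0.3556 in.
Required leg w = t_e / 0.707 = 0.5029 in → use 9/16 in.

w = 9/16 in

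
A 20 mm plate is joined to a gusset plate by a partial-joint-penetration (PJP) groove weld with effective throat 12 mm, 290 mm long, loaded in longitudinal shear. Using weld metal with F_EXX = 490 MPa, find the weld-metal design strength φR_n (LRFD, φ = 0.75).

φR_n ≈ 767 kN

Effective throat (given) t_e = 12 mm.
A_we = 12 × 290 = 3480 mm².
F_nw = 0.6 F_EXX = 294 MPa.
φR_n = 0.75 × 294 × 3480 × 10⁻³ = 767.3 kN.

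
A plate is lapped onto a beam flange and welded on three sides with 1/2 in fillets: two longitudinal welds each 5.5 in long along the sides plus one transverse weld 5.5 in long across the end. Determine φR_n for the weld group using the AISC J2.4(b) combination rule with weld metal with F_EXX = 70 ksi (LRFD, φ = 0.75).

φR_n ≈ 196 kips

t_e = 0.707 × 0.5 = 0.3535 in.
R_nwl = 0.6 × 70 × 0.3535 × 11 = 163.3 kips (longitudinal, 2 welds).
R_nwt = 0.6 × 70 × 0.3535 × 5.5 = 81.66 kips (transverse, base value).
(i) R_nwl + R_nwt = 245 kips; (ii) 0.85 R_nwl + 1.5 R_nwt = 261.3 kips.
R_n = max = 261.3 kips [governs: (ii)]; φR_n = 196 kips.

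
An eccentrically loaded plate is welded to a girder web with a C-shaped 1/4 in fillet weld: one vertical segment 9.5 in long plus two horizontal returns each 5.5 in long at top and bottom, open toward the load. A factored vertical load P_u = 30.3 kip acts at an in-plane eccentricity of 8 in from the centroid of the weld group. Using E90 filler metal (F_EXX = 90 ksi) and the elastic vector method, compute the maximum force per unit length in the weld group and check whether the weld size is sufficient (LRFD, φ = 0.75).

f_max ≈ 4.99 kip/in; adequate

Total weld length L_w = 20.5 in. Treat welds as unit-width lines.
Centroid: x̄ = 2×5.5×2.75 / 20.5 = 1.476 in from the vertical weld.
Polar moment about centroid: J = I_x + I_y = [9.5³/12 + 2×5.5×4.75²] + [9.5×1.476² + 2(5.5³/12 + 5.5×1.274²)] = 385.9 in³.
Direct shear f_v = P/L_w = 30.3 / 20.5 = 1.478 kip/in (vertical).
Torsion M = P·e = 30.3 × 8 = 242.4 kip·in.
Critical point at (x, y) = (4.024, 4.75) from centroid. f_tx = M·y/J = 2.984 kip/in; f_ty = M·x/J = 2.528 kip/in.
Resultant f_max = √[f_tx² + (f_v + f_ty)²] = √[2.984² + (1.478 + 2.528)²] = 4.995 kip/in.
Capacity per unit length: φr_n = 0.75 × 0.6 × 90 × (0.707 × 0.25) = 7.158 kip/in.
4.995 ≤ 7.158 → adequate.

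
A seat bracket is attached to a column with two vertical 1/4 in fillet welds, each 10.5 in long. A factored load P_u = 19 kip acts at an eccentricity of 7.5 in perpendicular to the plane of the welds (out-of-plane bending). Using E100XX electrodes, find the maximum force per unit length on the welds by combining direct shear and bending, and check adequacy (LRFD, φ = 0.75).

E100XX → F_EXX = 100 ksi.
L_w = 2 × 10.5 = 21 in; section modulus (unit throat) S = 2 × L²/6 = 36.75 in².
Direct shear f_v = P/L_w = 19/21 = 0.9048 kip/in.
Moment M = P × e = 19 × 7.5 = 142.5 kip·in; bending f_b = M/S = 3.878 kip/in.
f_max = √(f_v² + f_b²) = √(0.9048² + 3.878²) = 3.982 kip/in.
φr_n = 0.75 × 0.6 × 100 × (0.707 × 0.25) = 7.954 kip/in → adequate.

f_max ≈ 3.98 kip/in; adequate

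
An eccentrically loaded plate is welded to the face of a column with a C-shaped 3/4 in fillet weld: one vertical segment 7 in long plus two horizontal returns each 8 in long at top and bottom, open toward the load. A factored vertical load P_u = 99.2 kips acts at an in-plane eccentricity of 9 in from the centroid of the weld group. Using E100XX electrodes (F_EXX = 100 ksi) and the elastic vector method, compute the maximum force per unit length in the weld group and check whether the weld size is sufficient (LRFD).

Total weld length L_w = 23 in. Treat welds as unit-width lines.
Centroid: x̄ = 2×8×4 / 23 = 2.783 in from the vertical weld.
Polar moment about centroid: J = I_x + I_y = [7³/12 + 2×8×3.5²] + [7×2.783² + 2(8³/12 + 8×1.217²)] = 387.8 in³.
Direct shear f_v = P/L_w = 99.2 / 23 = 4.313 kip/in (vertical).
Torsion M = P·e = 99.2 × 9 = 892.8 kip·in.
Critical point at (x, y) = (5.217, 3.5) from centroid. f_tx = M·y/J = 8.057 kip/in; f_ty = M·x/J = 12.01 kip/in.
Resultant f_max = √[f_tx² + (f_v + f_ty)²] = √[8.057² + (4.313 + 12.01)²] = 18.2 kip/in.
Capacity per unit length: φr_n = 0.75 × 0.6 × 100 × (0.707 × 0.75) = 23.86 kip/in.
18.2 ≤ 23.86 → adequate.

f_max ≈ 18.2 kip/in; adequate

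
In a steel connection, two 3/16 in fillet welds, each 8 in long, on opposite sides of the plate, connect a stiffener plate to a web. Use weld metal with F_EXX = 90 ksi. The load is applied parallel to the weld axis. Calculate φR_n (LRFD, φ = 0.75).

φR_n ≈ 85.9 kips

Effective throat t_e = 0.707 × 0.1875 = 0.1326 in.
Total length L = 16 in; A_we = 0.1326 × 16 = 2.121 in².
F_nw = 0.6 F_EXX = 0.6 × 90 = 54 ksi.
φR_n = 0.75 × 54 × 2.121 = 85.9 kips.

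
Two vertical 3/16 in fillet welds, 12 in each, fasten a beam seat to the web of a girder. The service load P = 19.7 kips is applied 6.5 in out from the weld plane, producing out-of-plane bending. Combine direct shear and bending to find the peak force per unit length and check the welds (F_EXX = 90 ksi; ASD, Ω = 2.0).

f_max ≈ 2.79 kip/in; adequate

L_w = 2 × 12 = 24 in; section modulus (unit throat) S = 2 × L²/6 = 48 in².
Direct shear f_v = P/L_w = 19.7/24 = 0.8208 kip/in.
Moment M = P × e = 19.7 × 6.5 = 128.05 kip·in; bending f_b = M/S = 2.668 kip/in.
f_max = √(f_v² + f_b²) = √(0.8208² + 2.668²) = 2.791 kip/in.
r_n/Ω = (1/2.0) × 0.6 × 90 × (0.707 × 0.1875) = 3.579 kip/in → adequate.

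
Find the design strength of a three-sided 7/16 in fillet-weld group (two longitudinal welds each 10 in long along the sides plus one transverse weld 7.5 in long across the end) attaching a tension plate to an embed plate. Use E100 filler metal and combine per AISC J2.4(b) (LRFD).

φR_n ≈ 393 kips

E100XX → F_EXX = 100 ksi.
t_e = 0.707 × 0.4375 = 0.3093 in.
R_nwl = 0.6 × 100 × 0.3093 × 20 = 371.2 kips (longitudinal, 2 welds).
R_nwt = 0.6 × 100 × 0.3093 × 7.5 = 139.2 kips (transverse, base value).
(i) R_nwl + R_nwt = 510.4 kips; (ii) 0.85 R_nwl + 1.5 R_nwt = 524.3 kips.
R_n = max = 524.3 kips [governs: (ii)]; φR_n = 393.2 kips.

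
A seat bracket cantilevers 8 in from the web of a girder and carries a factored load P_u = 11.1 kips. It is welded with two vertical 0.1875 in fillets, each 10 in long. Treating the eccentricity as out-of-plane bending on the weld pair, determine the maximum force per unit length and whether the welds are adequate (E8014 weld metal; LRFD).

E80XX → F_EXX = 80 ksi.
L_w = 2 × 10 = 20 in; section modulus (unit throat) S = 2 × L²/6 = 33.33 in².
Direct shear f_v = P/L_w = 11.1/20 = 0.555 kip/in.
Moment M = P × e = 11.1 × 8 = 88.8 kip·in; bending f_b = M/S = 2.664 kip/in.
f_max = √(f_v² + f_b²) = √(0.555² + 2.664²) = 2.721 kip/in.
φr_n = 0.75 × 0.6 × 80 × (0.707 × 0.1875) = 4.772 kip/in → adequate.

f_max ≈ 2.72 kip/in; adequate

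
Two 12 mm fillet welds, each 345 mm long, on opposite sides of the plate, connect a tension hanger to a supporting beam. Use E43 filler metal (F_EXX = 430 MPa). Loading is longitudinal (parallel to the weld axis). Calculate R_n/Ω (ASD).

R_n/Ω ≈ 755 kN

Effective throat t_e = 0.707 × 12 = 8.484 mm.
Total length L = 690 mm; A_we = 8.484 × 690 = 5854 mm².
F_nw = 0.6 F_EXX = 0.6 × 430 = 258 MPa.
R_n = 258 × 5854 × 10⁻³ = 1510 kN; R_n/Ω = 1510/2.0 = 755.2 kN.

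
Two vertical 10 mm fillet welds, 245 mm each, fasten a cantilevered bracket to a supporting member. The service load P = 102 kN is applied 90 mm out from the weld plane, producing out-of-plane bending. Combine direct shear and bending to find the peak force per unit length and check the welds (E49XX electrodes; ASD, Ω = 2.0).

f_max ≈ 504 N/mm; adequate

E49XX → F_EXX = 490 MPa.
L_w = 2 × 245 = 490 mm; section modulus (unit throat) S = 2 × L²/6 = 20010 mm².
Direct shear f_v = P/L_w = 102×10³/490 = 208.2 N/mm.
Moment M = P × e = 102×10³ × 90 = 9180000 N·mm; bending f_b = M/S = 458.8 N/mm.
f_max = √(f_v² + f_b²) = √(208.2² + 458.8²) = 503.8 N/mm.
r_n/Ω = (1/2.0) × 0.6 × 490 × (0.707 × 10) = 1039 N/mm → adequate.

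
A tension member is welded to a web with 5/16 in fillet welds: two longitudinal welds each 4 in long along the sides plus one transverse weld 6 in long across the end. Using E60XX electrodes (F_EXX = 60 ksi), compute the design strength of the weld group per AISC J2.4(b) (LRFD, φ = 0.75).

t_e = 0.707 × 0.3125 = 0.2209 in.
R_nwl = 0.6 × 60 × 0.2209 × 8 = 63.63 kip (longitudinal, 2 welds).
R_nwt = 0.6 × 60 × 0.2209 × 6 = 47.72 kip (transverse, base value).
(i) R_nwl + R_nwt = 111.4 kip; (ii) 0.85 R_nwl + 1.5 R_nwt = 125.7 kip.
R_n = max = 125.7 kip [governs: (ii)]; φR_n = 94.25 kip.

φR_n ≈ 94.3 kip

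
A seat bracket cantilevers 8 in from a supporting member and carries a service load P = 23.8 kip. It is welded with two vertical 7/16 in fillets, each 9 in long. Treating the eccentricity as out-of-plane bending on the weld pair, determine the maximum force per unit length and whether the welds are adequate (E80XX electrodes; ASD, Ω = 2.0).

f_max ≈ 7.17 kip/in; adequate

E80XX → F_EXX = 80 ksi.
L_w = 2 × 9 = 18 in; section modulus (unit throat) S = 2 × L²/6 = 27 in².
Direct shear f_v = P/L_w = 23.8/18 = 1.322 kip/in.
Moment M = P × e = 23.8 × 8 = 190.4 kip·in; bending f_b = M/S = 7.052 kip/in.
f_max = √(f_v² + f_b²) = √(1.322² + 7.052²) = 7.175 kip/in.
r_n/Ω = (1/2.0) × 0.6 × 80 × (0.707 × 0.4375) = 7.423 kip/in → adequate.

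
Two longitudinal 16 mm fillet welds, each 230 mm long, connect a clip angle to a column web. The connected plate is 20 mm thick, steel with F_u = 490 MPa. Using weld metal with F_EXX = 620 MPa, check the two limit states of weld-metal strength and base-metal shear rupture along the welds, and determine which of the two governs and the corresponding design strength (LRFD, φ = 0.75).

t_e = 0.707 × 16 = 11.31 mm; L = 460 mm.
Weld metal: φR_n = 0.75 × 0.6 × 620 × 11.31 × 460 × 10⁻³ = 1452 kN.
Base metal (shear rupture): φR_n = 0.75 × 0.6 × 490 × 20 × 460 × 10⁻³ = 2029 kN.
Governing: weld metal.

φR_n ≈ 1450 kN (weld metal governs)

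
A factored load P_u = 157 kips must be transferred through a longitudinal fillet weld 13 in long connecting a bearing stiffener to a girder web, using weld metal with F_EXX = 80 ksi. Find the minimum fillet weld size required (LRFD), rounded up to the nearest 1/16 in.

w = 1/2 in

Total weld length L = 13 in.
Required throat t_e = P_u / (φ × 0.6 F_EXX × L) = 157 / (0.75 × 0.6 × 80 × 13) = 0.3355 in.
Required leg w = t_e / 0.707 = 0.4745 in → use 1/2 in.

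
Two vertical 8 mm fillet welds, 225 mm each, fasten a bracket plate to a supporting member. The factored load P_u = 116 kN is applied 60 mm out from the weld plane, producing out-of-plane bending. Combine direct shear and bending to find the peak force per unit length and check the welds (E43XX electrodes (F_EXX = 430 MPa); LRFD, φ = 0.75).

f_max ≈ 486 N/mm; adequate

L_w = 2 × 225 = 450 mm; section modulus (unit throat) S = 2 × L²/6 = 16880 mm².
Direct shear f_v = P/L_w = 116×10³/450 = 257.8 N/mm.
Moment M = P × e = 116×10³ × 60 = 6960000 N·mm; bending f_b = M/S = 412.4 N/mm.
f_max = √(f_v² + f_b²) = √(257.8² + 412.4²) = 486.4 N/mm.
φr_n = 0.75 × 0.6 × 430 × (0.707 × 8) = 1094 N/mm → adequate.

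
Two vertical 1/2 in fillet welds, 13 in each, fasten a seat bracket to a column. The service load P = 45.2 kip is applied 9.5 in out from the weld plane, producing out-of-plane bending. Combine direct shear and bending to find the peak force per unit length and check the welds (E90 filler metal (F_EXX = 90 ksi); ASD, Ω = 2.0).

f_max ≈ 7.82 kip/in; adequate

L_w = 2 × 13 = 26 in; section modulus (unit throat) S = 2 × L²/6 = 56.33 in².
Direct shear f_v = P/L_w = 45.2/26 = 1.738 kip/in.
Moment M = P × e = 45.2 × 9.5 = 429.4 kip·in; bending f_b = M/S = 7.622 kip/in.
f_max = √(f_v² + f_b²) = √(1.738² + 7.622²) = 7.818 kip/in.
r_n/Ω = (1/2.0) × 0.6 × 90 × (0.707 × 0.5) = 9.544 kip/in → adequate.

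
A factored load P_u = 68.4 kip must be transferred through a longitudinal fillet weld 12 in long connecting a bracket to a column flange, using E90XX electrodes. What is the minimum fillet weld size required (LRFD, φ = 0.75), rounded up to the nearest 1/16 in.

E90XX → F_EXX = 90 ksi.
Total weld length L = 12 in.
Required throat t_e = P_u / (φ × 0.6 F_EXX × L) = 68.4 / (0.75 × 0.6 × 90 × 12) = 0.1407 in.
Required leg w = t_e / 0.707 = 0.1991 in → use 1/4 in.

w = 1/4 in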